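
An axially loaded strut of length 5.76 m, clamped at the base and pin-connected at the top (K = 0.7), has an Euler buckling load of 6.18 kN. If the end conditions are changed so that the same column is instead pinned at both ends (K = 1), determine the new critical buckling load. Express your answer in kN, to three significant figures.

P_cr ≈ 3.03 kN

P_cr ∝ 1/K², so P_cr,new = P_cr,old × (K_old/K_new)² = 6.18 × (0.7/1)²
= 6.18 × 0.4900 = 3.03 kN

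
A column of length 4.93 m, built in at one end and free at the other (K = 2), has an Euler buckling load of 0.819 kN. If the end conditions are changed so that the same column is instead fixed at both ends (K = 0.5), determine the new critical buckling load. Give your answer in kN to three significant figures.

P_cr ≈ 13.1 kN

P_cr ∝ 1/K², so P_cr,new = P_cr,old × (K_old/K_new)² = 0.819 × (2/0.5)²
= 0.819 × 16.00 = 13.1 kN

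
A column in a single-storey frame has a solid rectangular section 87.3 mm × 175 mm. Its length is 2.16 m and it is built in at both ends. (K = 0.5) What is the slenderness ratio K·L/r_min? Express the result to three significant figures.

λ ≈ 42.9

For a rectangle r_min = b/√12 = 87.3/√12 = 25.20 mm
L_e = K·L = 0.5 × 2.16 m = 1.080 m = 1080.0 mm
λ = L_e / r_min = 1080.0 / 25.20 = 42.9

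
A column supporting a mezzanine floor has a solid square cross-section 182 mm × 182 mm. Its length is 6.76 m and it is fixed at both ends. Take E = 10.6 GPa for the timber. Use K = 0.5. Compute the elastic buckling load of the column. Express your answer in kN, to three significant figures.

P_cr ≈ 837 kN

I = a⁴/12 = 182⁴/12 = 9.143×10^7 mm⁴
I = 9.143×10^7 mm⁴ = 9.143×10^-5 m⁴
Effective length L_e = K·L = 0.5 × 6.76 = 3.380 m
P_cr = π²EI / L_e² = π² × 10.6×10⁹ × 9.143×10^-5 / 3.380² = 8.373×10^5 N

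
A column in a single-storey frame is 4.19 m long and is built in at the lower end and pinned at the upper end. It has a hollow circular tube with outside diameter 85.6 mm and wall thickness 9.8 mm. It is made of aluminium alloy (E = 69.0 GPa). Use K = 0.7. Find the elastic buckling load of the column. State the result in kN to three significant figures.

P_cr ≈ 135 kN

Inner diameter d_i = 85.6 − 2×9.8 = 66.00 mm
I = π(d_o⁴ − d_i⁴)/64 = π(85.6⁴ − 66.00⁴)/64 = 1.704×10^6 mm⁴
I = 1.704×10^6 mm⁴ = 1.704×10^-6 m⁴
Effective length L_e = K·L = 0.7 × 4.19 = 2.933 m
P_cr = π²EI / L_e² = π² × 69.0×10⁹ × 1.704×10^-6 / 2.933² = 1.349×10^5 N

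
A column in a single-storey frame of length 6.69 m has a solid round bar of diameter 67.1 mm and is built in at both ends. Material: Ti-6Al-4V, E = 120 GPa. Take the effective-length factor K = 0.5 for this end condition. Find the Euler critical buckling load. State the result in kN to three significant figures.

P_cr ≈ 105 kN

I = πd⁴/64 = π×67.1⁴/64 = 9.951×10^5 mm⁴
I = 9.951×10^5 mm⁴ = 9.951×10^-7 m⁴
Effective length L_e = K·L = 0.5 × 6.69 = 3.345 m
P_cr = π²EI / L_e² = π² × 120×10⁹ × 9.951×10^-7 / 3.345² = 1.053×10^5 N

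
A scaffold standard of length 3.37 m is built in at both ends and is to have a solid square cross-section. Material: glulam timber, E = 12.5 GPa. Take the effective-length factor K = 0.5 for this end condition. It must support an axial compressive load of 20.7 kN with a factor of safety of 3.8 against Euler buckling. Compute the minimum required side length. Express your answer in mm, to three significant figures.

Required P_cr = n·P = 3.8 × 20.7 = 78.66 kN
L_e = K·L = 0.5 × 3.37 = 1.685 m
Required I = P_cr·L_e²/(π²E) = 7.866×10^4 × 1.685² / (π² × 1.25×10^10) = 1.810×10^-6 m⁴
I_req = 1.810×10^6 mm⁴
Solid square: I = a⁴/12  ⇒  a = (12I)^(1/4) = (12×1.810×10^6)^(1/4) = 68.3 mm

a ≈ 68.3 mm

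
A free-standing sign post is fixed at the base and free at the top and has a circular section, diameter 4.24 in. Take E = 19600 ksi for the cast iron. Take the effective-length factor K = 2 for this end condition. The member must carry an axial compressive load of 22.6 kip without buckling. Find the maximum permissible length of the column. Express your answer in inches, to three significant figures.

I = πd⁴/64 = π×4.24⁴/64 = 15.86 in⁴
At the buckling limit P_cr = P = 2.260×10^4 lb
From P_cr = π²EI/(K·L)²:  L = (1/K)·√(π²EI/P_cr) = (1/2)·√(π²×1.96×10^7×15.86/2.260×10^4)
L = 184 in

L_max ≈ 184 in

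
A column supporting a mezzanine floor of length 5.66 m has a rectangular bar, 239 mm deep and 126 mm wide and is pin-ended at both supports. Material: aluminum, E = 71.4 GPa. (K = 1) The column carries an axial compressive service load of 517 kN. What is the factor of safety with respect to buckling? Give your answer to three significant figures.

Buckling occurs about the weak axis: I_min = h·b³/12 with b = 126 mm (the shorter side).
I_min = 239×126³/12 = 3.984×10^7 mm⁴
I = 3.984×10^7 mm⁴ = 3.984×10^-5 m⁴
Effective length L_e = K·L = 1 × 5.66 = 5.660 m
P_cr = π²EI / L_e² = π² × 71.4×10⁹ × 3.984×10^-5 / 5.660² = 8.764×10^5 N
Factor of safety n = P_cr / P = 876.38 / 517 = 1.70

n ≈ 1.70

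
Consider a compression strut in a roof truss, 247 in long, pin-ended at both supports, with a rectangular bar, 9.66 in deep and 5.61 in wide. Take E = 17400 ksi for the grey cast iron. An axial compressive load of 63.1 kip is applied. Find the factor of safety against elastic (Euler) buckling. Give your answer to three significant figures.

n ≈ 6.34

Buckling occurs about the weak axis: I_min = h·b³/12 with b = 5.61 in (the shorter side).
I_min = 9.66×5.61³/12 = 142.1 in⁴
Effective length L_e = K·L = 1 × 247 = 247.0 in
P_cr = π²EI / L_e² = π² × 17400×10³ × 142.1 / 247.0² = 4.001×10^5 lb
Factor of safety n = P_cr / P = 400.07 / 63.1 = 6.34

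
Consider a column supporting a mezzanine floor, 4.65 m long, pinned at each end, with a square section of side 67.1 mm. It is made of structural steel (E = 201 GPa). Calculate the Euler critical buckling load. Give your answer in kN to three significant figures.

P_cr ≈ 155 kN

I = a⁴/12 = 67.1⁴/12 = 1.689×10^6 mm⁴
I = 1.689×10^6 mm⁴ = 1.689×10^-6 m⁴
Effective length L_e = K·L = 1 × 4.65 = 4.650 m
P_cr = π²EI / L_e² = π² × 201×10⁹ × 1.689×10^-6 / 4.650² = 1.550×10^5 N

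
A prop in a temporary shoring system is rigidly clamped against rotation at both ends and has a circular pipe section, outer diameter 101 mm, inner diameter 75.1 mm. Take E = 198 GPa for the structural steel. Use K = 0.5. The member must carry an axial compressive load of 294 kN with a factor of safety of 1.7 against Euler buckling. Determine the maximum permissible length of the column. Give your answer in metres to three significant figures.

d_o = 101 mm, d_i = 75.1 mm
I = π(d_o⁴ − d_i⁴)/64 = π(101⁴ − 75.10⁴)/64 = 3.547×10^6 mm⁴
I = 3.547×10^-6 m⁴
Required critical load P_cr = n·P = 1.7 × 294 = 499.8 kN = 4.998×10^5 N
From P_cr = π²EI/(K·L)²:  L = (1/K)·√(π²EI/P_cr) = (1/0.5)·√(π²×1.98×10^11×3.547×10^-6/4.998×10^5)
L = 7.45 m

L_max ≈ 7.45 m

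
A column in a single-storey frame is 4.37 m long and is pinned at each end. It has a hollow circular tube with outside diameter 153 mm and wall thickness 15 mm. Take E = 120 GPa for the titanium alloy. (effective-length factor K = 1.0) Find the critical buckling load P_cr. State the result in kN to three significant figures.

Inner diameter d_i = 153 − 2×15 = 123.0 mm
I = π(d_o⁴ − d_i⁴)/64 = π(153⁴ − 123.0⁴)/64 = 1.566×10^7 mm⁴
I = 1.566×10^7 mm⁴ = 1.566×10^-5 m⁴
Effective length L_e = K·L = 1 × 4.37 = 4.370 m
P_cr = π²EI / L_e² = π² × 120×10⁹ × 1.566×10^-5 / 4.370² = 9.714×10^5 N

P_cr ≈ 971 kN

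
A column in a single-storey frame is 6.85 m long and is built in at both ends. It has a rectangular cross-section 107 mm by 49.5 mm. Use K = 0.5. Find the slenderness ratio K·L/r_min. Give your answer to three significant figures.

For a rectangle r_min = b/√12 = 49.5/√12 = 14.29 mm
L_e = K·L = 0.5 × 6.85 m = 3.425 m = 3425.0 mm
λ = L_e / r_min = 3425.0 / 14.29 = 240

λ ≈ 240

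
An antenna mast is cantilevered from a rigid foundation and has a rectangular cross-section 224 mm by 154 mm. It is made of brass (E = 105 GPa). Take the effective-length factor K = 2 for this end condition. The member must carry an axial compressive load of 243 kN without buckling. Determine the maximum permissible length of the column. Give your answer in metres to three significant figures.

L_max ≈ 8.53 m

Buckling occurs about the weak axis: I_min = h·b³/12 with b = 154 mm (the shorter side).
I_min = 224×154³/12 = 6.818×10^7 mm⁴
I = 6.818×10^-5 m⁴
At the buckling limit P_cr = P = 2.430×10^5 N
From P_cr = π²EI/(K·L)²:  L = (1/K)·√(π²EI/P_cr) = (1/2)·√(π²×1.05×10^11×6.818×10^-5/2.430×10^5)
L = 8.53 m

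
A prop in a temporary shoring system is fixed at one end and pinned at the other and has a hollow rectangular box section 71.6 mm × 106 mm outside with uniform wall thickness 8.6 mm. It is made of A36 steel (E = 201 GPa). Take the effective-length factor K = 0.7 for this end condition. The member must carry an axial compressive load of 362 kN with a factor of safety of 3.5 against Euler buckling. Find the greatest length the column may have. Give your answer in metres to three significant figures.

Inner dimensions: h_i = 106 − 2×8.6 = 88.80 mm, b_i = 71.6 − 2×8.6 = 54.40 mm
Weak-axis I_min = (h_o·b_o³ − h_i·b_i³)/12 with b_o = 71.6, b_i = 54.40 mm (shorter outer/inner sides).
I_min = (106×71.6³ − 88.80×54.40³)/12 = 2.051×10^6 mm⁴
I = 2.051×10^-6 m⁴
Required critical load P_cr = n·P = 3.5 × 362 = 1267 kN = 1.267×10^6 N
From P_cr = π²EI/(K·L)²:  L = (1/K)·√(π²EI/P_cr) = (1/0.7)·√(π²×2.01×10^11×2.051×10^-6/1.267×10^6)
L = 2.56 m

L_max ≈ 2.56 m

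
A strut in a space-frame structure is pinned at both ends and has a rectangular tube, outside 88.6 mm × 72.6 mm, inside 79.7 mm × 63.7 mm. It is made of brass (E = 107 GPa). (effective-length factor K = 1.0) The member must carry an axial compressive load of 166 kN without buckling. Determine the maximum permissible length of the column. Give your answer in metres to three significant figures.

Weak-axis I_min = (h_o·b_o³ − h_i·b_i³)/12 with b_o = 72.6, b_i = 63.70 mm (shorter outer/inner sides).
I_min = (88.6×72.6³ − 79.70×63.70³)/12 = 1.109×10^6 mm⁴
I = 1.109×10^-6 m⁴
At the buckling limit P_cr = P = 1.660×10^5 N
From P_cr = π²EI/(K·L)²:  L = (1/K)·√(π²EI/P_cr) = (1/1)·√(π²×1.07×10^11×1.109×10^-6/1.660×10^5)
L = 2.66 m

L_max ≈ 2.66 m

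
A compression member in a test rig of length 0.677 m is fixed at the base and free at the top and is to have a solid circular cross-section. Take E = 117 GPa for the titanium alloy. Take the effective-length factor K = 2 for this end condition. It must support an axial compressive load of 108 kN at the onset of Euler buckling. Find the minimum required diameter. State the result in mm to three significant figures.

d ≈ 43.2 mm

L_e = K·L = 2 × 0.677 = 1.354 m
Required I = P_cr·L_e²/(π²E) = 1.080×10^5 × 1.354² / (π² × 1.17×10^11) = 1.715×10^-7 m⁴
I_req = 1.715×10^5 mm⁴
Solid circle: I = πd⁴/64  ⇒  d = (64I/π)^(1/4) = (64×1.715×10^5/π)^(1/4) = 43.2 mm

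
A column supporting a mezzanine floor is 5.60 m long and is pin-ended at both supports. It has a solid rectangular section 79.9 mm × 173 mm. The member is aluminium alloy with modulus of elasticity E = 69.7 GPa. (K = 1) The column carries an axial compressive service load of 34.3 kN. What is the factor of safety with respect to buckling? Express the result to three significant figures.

n ≈ 4.70

Buckling occurs about the weak axis: I_min = h·b³/12 with b = 79.9 mm (the shorter side).
I_min = 173×79.9³/12 = 7.354×10^6 mm⁴
I = 7.354×10^6 mm⁴ = 7.354×10^-6 m⁴
Effective length L_e = K·L = 1 × 5.60 = 5.600 m
P_cr = π²EI / L_e² = π² × 69.7×10⁹ × 7.354×10^-6 / 5.600² = 1.613×10^5 N
Factor of safety n = P_cr / P = 161.31 / 34.3 = 4.70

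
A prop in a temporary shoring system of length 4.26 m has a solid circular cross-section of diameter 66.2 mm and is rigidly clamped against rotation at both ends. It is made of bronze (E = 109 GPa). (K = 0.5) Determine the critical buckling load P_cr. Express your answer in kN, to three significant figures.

I = πd⁴/64 = π×66.2⁴/64 = 9.428×10^5 mm⁴
I = 9.428×10^5 mm⁴ = 9.428×10^-7 m⁴
Effective length L_e = K·L = 0.5 × 4.26 = 2.130 m
P_cr = π²EI / L_e² = π² × 109×10⁹ × 9.428×10^-7 / 2.130² = 2.235×10^5 N

P_cr ≈ 224 kN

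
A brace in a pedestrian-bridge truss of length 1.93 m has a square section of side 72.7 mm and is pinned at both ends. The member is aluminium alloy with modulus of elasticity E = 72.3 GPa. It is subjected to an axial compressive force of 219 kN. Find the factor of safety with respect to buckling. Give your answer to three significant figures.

I = a⁴/12 = 72.7⁴/12 = 2.328×10^6 mm⁴
I = 2.328×10^6 mm⁴ = 2.328×10^-6 m⁴
Effective length L_e = K·L = 1 × 1.93 = 1.930 m
P_cr = π²EI / L_e² = π² × 72.3×10⁹ × 2.328×10^-6 / 1.930² = 4.459×10^5 N
Factor of safety n = P_cr / P = 445.94 / 219 = 2.04

n ≈ 2.04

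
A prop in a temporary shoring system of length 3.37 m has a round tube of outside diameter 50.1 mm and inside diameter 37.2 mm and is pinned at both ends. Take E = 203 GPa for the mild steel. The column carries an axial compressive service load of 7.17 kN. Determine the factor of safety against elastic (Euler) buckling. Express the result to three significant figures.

n ≈ 5.30

d_o = 50.1 mm, d_i = 37.2 mm
I = π(d_o⁴ − d_i⁴)/64 = π(50.1⁴ − 37.20⁴)/64 = 2.153×10^5 mm⁴
I = 2.153×10^5 mm⁴ = 2.153×10^-7 m⁴
Effective length L_e = K·L = 1 × 3.37 = 3.370 m
P_cr = π²EI / L_e² = π² × 203×10⁹ × 2.153×10^-7 / 3.370² = 3.797×10^4 N
Factor of safety n = P_cr / P = 37.974 / 7.17 = 5.30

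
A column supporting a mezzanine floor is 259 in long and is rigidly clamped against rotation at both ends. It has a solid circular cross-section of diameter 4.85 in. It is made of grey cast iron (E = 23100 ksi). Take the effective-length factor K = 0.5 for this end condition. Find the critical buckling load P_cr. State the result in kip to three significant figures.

P_cr ≈ 369 kip

I = πd⁴/64 = π×4.85⁴/64 = 27.16 in⁴
Effective length L_e = K·L = 0.5 × 259 = 129.5 in
P_cr = π²EI / L_e² = π² × 23100×10³ × 27.16 / 129.5² = 3.692×10^5 lb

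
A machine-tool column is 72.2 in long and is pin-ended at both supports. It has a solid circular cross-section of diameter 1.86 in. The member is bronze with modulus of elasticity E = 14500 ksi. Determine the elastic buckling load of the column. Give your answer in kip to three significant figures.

P_cr ≈ 16.1 kip

I = πd⁴/64 = π×1.86⁴/64 = 0.5875 in⁴
Effective length L_e = K·L = 1 × 72.2 = 72.20 in
P_cr = π²EI / L_e² = π² × 14500×10³ × 0.5875 / 72.20² = 1.613×10^4 lb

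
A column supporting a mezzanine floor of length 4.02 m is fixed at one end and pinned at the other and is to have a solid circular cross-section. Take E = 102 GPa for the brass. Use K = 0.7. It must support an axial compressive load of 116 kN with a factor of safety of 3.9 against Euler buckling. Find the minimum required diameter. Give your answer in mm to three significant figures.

d ≈ 92.3 mm

Required P_cr = n·P = 3.9 × 116 = 452.4 kN
L_e = K·L = 0.7 × 4.02 = 2.814 m
Required I = P_cr·L_e²/(π²E) = 4.524×10^5 × 2.814² / (π² × 1.02×10^11) = 3.559×10^-6 m⁴
I_req = 3.559×10^6 mm⁴
Solid circle: I = πd⁴/64  ⇒  d = (64I/π)^(1/4) = (64×3.559×10^6/π)^(1/4) = 92.3 mm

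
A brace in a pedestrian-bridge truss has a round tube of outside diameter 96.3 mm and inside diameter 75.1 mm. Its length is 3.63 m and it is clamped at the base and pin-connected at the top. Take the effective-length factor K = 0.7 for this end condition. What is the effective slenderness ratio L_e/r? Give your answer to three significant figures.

λ ≈ 83.2

d_o = 96.3 mm, d_i = 75.1 mm
I = π(d_o⁴ − d_i⁴)/64 = π(96.3⁴ − 75.10⁴)/64 = 2.660×10^6 mm⁴
A = 2.854×10^3 mm²;  r_min = √(I/A) = √(2.660×10^6/2.854×10^3) = 30.53 mm
L_e = K·L = 0.7 × 3.63 m = 2.541 m = 2541.0 mm
λ = L_e / r_min = 2541.0 / 30.53 = 83.2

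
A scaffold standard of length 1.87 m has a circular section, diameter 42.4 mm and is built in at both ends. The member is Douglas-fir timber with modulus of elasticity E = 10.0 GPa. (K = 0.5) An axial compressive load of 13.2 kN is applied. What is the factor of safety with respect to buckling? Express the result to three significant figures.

n ≈ 1.36

I = πd⁴/64 = π×42.4⁴/64 = 1.586×10^5 mm⁴
I = 1.586×10^5 mm⁴ = 1.586×10^-7 m⁴
Effective length L_e = K·L = 0.5 × 1.87 = 0.9350 m
P_cr = π²EI / L_e² = π² × 10.0×10⁹ × 1.586×10^-7 / 0.9350² = 1.791×10^4 N
Factor of safety n = P_cr / P = 17.911 / 13.2 = 1.36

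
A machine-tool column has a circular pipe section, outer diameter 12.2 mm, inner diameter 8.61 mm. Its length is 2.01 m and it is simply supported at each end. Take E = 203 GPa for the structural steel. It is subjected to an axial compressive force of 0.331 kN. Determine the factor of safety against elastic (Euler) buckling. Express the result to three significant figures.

n ≈ 1.23

d_o = 12.2 mm, d_i = 8.61 mm
I = π(d_o⁴ − d_i⁴)/64 = π(12.2⁴ − 8.610⁴)/64 = 817.7 mm⁴
I = 817.7 mm⁴ = 8.177×10^-10 m⁴
Effective length L_e = K·L = 1 × 2.01 = 2.010 m
P_cr = π²EI / L_e² = π² × 203×10⁹ × 8.177×10^-10 / 2.010² = 405.5 N
Factor of safety n = P_cr / P = 0.40550 / 0.331 = 1.23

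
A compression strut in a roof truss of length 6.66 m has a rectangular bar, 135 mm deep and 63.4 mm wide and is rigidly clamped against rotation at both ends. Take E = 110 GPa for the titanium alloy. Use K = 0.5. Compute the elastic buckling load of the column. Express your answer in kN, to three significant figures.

P_cr ≈ 281 kN

Buckling occurs about the weak axis: I_min = h·b³/12 with b = 63.4 mm (the shorter side).
I_min = 135×63.4³/12 = 2.867×10^6 mm⁴
I = 2.867×10^6 mm⁴ = 2.867×10^-6 m⁴
Effective length L_e = K·L = 0.5 × 6.66 = 3.330 m
P_cr = π²EI / L_e² = π² × 110×10⁹ × 2.867×10^-6 / 3.330² = 2.807×10^5 N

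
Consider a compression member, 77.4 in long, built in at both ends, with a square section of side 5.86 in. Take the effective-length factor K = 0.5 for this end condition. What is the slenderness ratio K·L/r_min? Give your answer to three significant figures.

λ ≈ 22.9

For a square r = a/√12 = 5.86/√12 = 1.692 in
L_e = K·L = 0.5 × 77.4 = 38.70 in
λ = L_e / r_min = 38.700 / 1.692 = 22.9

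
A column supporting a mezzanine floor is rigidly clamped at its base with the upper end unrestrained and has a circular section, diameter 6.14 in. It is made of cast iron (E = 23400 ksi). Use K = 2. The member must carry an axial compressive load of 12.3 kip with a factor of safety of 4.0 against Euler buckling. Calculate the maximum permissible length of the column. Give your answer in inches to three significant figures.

I = πd⁴/64 = π×6.14⁴/64 = 69.77 in⁴
Required critical load P_cr = n·P = 4.0 × 12.3 = 49.20 kip = 4.920×10^4 lb
From P_cr = π²EI/(K·L)²:  L = (1/K)·√(π²EI/P_cr) = (1/2)·√(π²×2.34×10^7×69.77/4.920×10^4)
L = 286 in

L_max ≈ 286 in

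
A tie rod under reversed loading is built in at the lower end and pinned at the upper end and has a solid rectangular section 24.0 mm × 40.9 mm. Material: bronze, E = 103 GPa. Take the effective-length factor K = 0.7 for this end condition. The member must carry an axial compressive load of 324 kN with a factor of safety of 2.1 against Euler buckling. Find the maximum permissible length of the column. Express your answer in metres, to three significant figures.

Buckling occurs about the weak axis: I_min = h·b³/12 with b = 24.0 mm (the shorter side).
I_min = 40.9×24.0³/12 = 4.712×10^4 mm⁴
I = 4.712×10^-8 m⁴
Required critical load P_cr = n·P = 2.1 × 324 = 680.4 kN = 6.804×10^5 N
From P_cr = π²EI/(K·L)²:  L = (1/K)·√(π²EI/P_cr) = (1/0.7)·√(π²×1.03×10^11×4.712×10^-8/6.804×10^5)
L = 0.379 m

L_max ≈ 0.379 m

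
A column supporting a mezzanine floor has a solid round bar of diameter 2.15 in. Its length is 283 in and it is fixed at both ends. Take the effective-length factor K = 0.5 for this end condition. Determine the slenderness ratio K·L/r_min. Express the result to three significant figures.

For a solid circle r = d/4 = 2.15/4 = 0.5375 in
L_e = K·L = 0.5 × 283 = 141.5 in
λ = L_e / r_min = 141.50 / 0.5375 = 263

λ ≈ 263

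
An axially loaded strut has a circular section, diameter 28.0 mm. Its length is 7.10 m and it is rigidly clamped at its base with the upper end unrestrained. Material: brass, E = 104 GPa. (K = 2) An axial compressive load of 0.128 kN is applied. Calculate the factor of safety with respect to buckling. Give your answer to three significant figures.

I = πd⁴/64 = π×28.0⁴/64 = 3.017×10^4 mm⁴
I = 3.017×10^4 mm⁴ = 3.017×10^-8 m⁴
Effective length L_e = K·L = 2 × 7.10 = 14.20 m
P_cr = π²EI / L_e² = π² × 104×10⁹ × 3.017×10^-8 / 14.20² = 153.6 N
Factor of safety n = P_cr / P = 0.15359 / 0.128 = 1.20

n ≈ 1.20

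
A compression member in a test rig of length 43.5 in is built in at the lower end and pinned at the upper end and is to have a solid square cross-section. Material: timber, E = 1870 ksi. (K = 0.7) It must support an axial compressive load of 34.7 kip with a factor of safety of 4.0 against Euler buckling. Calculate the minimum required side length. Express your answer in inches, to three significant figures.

Required P_cr = n·P = 4.0 × 34.7 = 138.8 kip
L_e = K·L = 0.7 × 43.5 = 30.45 in
Required I = P_cr·L_e²/(π²E) = 1.388×10^5 × 30.45² / (π² × 1.87×10^6) = 6.973 in⁴
Solid square: I = a⁴/12  ⇒  a = (12I)^(1/4) = (12×6.973)^(1/4) = 3.02 in

a ≈ 3.02 in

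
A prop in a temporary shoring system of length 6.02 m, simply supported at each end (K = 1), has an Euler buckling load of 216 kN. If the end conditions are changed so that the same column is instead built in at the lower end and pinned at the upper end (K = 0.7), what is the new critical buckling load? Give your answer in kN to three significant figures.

P_cr ≈ 441 kN

P_cr ∝ 1/K², so P_cr,new = P_cr,old × (K_old/K_new)² = 216 × (1/0.7)²
= 216 × 2.041 = 441 kN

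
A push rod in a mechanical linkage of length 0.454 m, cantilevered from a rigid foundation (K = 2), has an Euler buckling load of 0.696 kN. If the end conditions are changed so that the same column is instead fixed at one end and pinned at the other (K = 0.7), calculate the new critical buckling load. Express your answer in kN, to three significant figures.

P_cr ≈ 5.68 kN

P_cr ∝ 1/K², so P_cr,new = P_cr,old × (K_old/K_new)² = 0.696 × (2/0.7)²
= 0.696 × 8.163 = 5.68 kN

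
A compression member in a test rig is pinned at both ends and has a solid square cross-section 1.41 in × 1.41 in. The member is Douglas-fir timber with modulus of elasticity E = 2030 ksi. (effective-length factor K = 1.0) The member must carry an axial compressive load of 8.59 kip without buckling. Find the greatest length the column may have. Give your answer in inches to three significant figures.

L_max ≈ 27.7 in

I = a⁴/12 = 1.41⁴/12 = 0.3294 in⁴
At the buckling limit P_cr = P = 8.590×10^3 lb
From P_cr = π²EI/(K·L)²:  L = (1/K)·√(π²EI/P_cr) = (1/1)·√(π²×2.03×10^6×0.3294/8.590×10^3)
L = 27.7 in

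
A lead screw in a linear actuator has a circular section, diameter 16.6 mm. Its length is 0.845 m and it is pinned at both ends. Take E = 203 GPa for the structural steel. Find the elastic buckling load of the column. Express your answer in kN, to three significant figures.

P_cr ≈ 10.5 kN

I = πd⁴/64 = π×16.6⁴/64 = 3.727×10^3 mm⁴
I = 3.727×10^3 mm⁴ = 3.727×10^-9 m⁴
Effective length L_e = K·L = 1 × 0.845 = 0.8450 m
P_cr = π²EI / L_e² = π² × 203×10⁹ × 3.727×10^-9 / 0.8450² = 1.046×10^4 N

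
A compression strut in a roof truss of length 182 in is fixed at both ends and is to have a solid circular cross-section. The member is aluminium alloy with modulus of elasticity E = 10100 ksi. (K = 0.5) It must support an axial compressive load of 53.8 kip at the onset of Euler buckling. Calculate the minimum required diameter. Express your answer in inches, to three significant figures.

L_e = K·L = 0.5 × 182 = 91.00 in
Required I = P_cr·L_e²/(π²E) = 5.380×10^4 × 91.00² / (π² × 1.01×10^7) = 4.469 in⁴
Solid circle: I = πd⁴/64  ⇒  d = (64I/π)^(1/4) = (64×4.469/π)^(1/4) = 3.09 in

d ≈ 3.09 in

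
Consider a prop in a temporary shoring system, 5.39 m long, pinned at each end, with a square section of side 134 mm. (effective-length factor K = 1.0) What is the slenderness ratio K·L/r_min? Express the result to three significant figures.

I = a⁴/12 = 134⁴/12 = 2.687×10^7 mm⁴
A = 1.796×10^4 mm²;  r_min = √(I/A) = √(2.687×10^7/1.796×10^4) = 38.68 mm
L_e = K·L = 1 × 5.39 m = 5.390 m = 5390.0 mm
λ = L_e / r_min = 5390.0 / 38.68 = 139

λ ≈ 139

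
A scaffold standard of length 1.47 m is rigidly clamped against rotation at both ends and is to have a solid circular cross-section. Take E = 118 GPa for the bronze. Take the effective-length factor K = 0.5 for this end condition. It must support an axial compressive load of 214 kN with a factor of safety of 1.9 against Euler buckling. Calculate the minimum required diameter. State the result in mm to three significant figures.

d ≈ 44.3 mm

Required P_cr = n·P = 1.9 × 214 = 406.6 kN
L_e = K·L = 0.5 × 1.47 = 0.7350 m
Required I = P_cr·L_e²/(π²E) = 4.066×10^5 × 0.7350² / (π² × 1.18×10^11) = 1.886×10^-7 m⁴
I_req = 1.886×10^5 mm⁴
Solid circle: I = πd⁴/64  ⇒  d = (64I/π)^(1/4) = (64×1.886×10^5/π)^(1/4) = 44.3 mm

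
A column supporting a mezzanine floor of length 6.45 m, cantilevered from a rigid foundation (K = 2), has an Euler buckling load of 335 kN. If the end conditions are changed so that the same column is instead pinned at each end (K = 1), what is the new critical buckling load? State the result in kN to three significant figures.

P_cr ∝ 1/K², so P_cr,new = P_cr,old × (K_old/K_new)² = 335 × (2/1)²
= 335 × 4.000 = 1340 kN

P_cr ≈ 1340 kN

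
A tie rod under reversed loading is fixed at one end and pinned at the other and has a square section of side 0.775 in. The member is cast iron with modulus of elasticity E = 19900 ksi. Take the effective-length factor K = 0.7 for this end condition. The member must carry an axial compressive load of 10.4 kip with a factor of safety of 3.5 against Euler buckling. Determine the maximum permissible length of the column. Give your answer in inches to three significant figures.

I = a⁴/12 = 0.775⁴/12 = 3.006×10^-2 in⁴
Required critical load P_cr = n·P = 3.5 × 10.4 = 36.40 kip = 3.640×10^4 lb
From P_cr = π²EI/(K·L)²:  L = (1/K)·√(π²EI/P_cr) = (1/0.7)·√(π²×1.99×10^7×3.006×10^-2/3.640×10^4)
L = 18.2 in

L_max ≈ 18.2 in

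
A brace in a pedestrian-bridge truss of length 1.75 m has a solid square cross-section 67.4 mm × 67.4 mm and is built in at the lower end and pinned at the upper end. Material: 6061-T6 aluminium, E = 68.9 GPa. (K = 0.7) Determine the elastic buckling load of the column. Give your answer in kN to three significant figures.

P_cr ≈ 779 kN

I = a⁴/12 = 67.4⁴/12 = 1.720×10^6 mm⁴
I = 1.720×10^6 mm⁴ = 1.720×10^-6 m⁴
Effective length L_e = K·L = 0.7 × 1.75 = 1.225 m
P_cr = π²EI / L_e² = π² × 68.9×10⁹ × 1.720×10^-6 / 1.225² = 7.793×10^5 N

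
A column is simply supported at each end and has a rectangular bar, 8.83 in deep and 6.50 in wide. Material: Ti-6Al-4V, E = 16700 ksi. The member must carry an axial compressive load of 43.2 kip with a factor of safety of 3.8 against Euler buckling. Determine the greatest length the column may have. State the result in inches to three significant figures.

Buckling occurs about the weak axis: I_min = h·b³/12 with b = 6.50 in (the shorter side).
I_min = 8.83×6.50³/12 = 202.1 in⁴
Required critical load P_cr = n·P = 3.8 × 43.2 = 164.2 kip = 1.642×10^5 lb
From P_cr = π²EI/(K·L)²:  L = (1/K)·√(π²EI/P_cr) = (1/1)·√(π²×1.67×10^7×202.1/1.642×10^5)
L = 450 in

L_max ≈ 450 in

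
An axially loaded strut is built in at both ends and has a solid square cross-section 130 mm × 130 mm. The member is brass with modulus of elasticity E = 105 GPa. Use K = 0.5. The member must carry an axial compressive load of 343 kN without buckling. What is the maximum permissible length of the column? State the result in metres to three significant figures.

I = a⁴/12 = 130⁴/12 = 2.380×10^7 mm⁴
I = 2.380×10^-5 m⁴
At the buckling limit P_cr = P = 3.430×10^5 N
From P_cr = π²EI/(K·L)²:  L = (1/K)·√(π²EI/P_cr) = (1/0.5)·√(π²×1.05×10^11×2.380×10^-5/3.430×10^5)
L = 17.0 m

L_max ≈ 17.0 m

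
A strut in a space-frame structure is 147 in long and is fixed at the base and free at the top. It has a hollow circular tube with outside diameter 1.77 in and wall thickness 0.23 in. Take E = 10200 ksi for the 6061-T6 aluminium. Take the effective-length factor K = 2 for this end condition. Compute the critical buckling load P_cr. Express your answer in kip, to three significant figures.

Inner diameter d_i = 1.77 − 2×0.23 = 1.310 in
I = π(d_o⁴ − d_i⁴)/64 = π(1.77⁴ − 1.310⁴)/64 = 0.3372 in⁴
Effective length L_e = K·L = 2 × 147 = 294.0 in
P_cr = π²EI / L_e² = π² × 10200×10³ × 0.3372 / 294.0² = 392.8 lb

P_cr ≈ 0.393 kip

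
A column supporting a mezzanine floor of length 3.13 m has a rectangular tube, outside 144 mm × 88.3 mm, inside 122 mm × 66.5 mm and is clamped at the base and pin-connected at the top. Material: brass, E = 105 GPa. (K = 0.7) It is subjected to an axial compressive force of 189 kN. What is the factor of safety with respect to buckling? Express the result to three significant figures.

Weak-axis I_min = (h_o·b_o³ − h_i·b_i³)/12 with b_o = 88.3, b_i = 66.50 mm (shorter outer/inner sides).
I_min = (144×88.3³ − 122.0×66.50³)/12 = 5.272×10^6 mm⁴
I = 5.272×10^6 mm⁴ = 5.272×10^-6 m⁴
Effective length L_e = K·L = 0.7 × 3.13 = 2.191 m
P_cr = π²EI / L_e² = π² × 105×10⁹ × 5.272×10^-6 / 2.191² = 1.138×10^6 N
Factor of safety n = P_cr / P = 1138.0 / 189 = 6.02

n ≈ 6.02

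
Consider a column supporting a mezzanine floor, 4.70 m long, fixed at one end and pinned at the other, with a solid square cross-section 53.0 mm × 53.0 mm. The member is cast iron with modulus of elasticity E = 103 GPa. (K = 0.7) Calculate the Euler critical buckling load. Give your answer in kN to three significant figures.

I = a⁴/12 = 53.0⁴/12 = 6.575×10^5 mm⁴
I = 6.575×10^5 mm⁴ = 6.575×10^-7 m⁴
Effective length L_e = K·L = 0.7 × 4.70 = 3.290 m
P_cr = π²EI / L_e² = π² × 103×10⁹ × 6.575×10^-7 / 3.290² = 6.175×10^4 N

P_cr ≈ 61.8 kN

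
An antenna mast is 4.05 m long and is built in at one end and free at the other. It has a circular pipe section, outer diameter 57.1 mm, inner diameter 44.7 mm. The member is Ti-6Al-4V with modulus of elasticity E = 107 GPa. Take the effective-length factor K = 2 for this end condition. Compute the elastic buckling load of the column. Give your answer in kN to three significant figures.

P_cr ≈ 5.24 kN

d_o = 57.1 mm, d_i = 44.7 mm
I = π(d_o⁴ − d_i⁴)/64 = π(57.1⁴ − 44.70⁴)/64 = 3.258×10^5 mm⁴
I = 3.258×10^5 mm⁴ = 3.258×10^-7 m⁴
Effective length L_e = K·L = 2 × 4.05 = 8.100 m
P_cr = π²EI / L_e² = π² × 107×10⁹ × 3.258×10^-7 / 8.100² = 5.245×10^3 N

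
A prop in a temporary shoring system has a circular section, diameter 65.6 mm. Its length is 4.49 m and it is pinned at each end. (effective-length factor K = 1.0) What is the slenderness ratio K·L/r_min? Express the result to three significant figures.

λ ≈ 274

I = πd⁴/64 = π×65.6⁴/64 = 9.090×10^5 mm⁴
A = 3.380×10^3 mm²;  r_min = √(I/A) = √(9.090×10^5/3.380×10^3) = 16.40 mm
L_e = K·L = 1 × 4.49 m = 4.490 m = 4490.0 mm
λ = L_e / r_min = 4490.0 / 16.40 = 274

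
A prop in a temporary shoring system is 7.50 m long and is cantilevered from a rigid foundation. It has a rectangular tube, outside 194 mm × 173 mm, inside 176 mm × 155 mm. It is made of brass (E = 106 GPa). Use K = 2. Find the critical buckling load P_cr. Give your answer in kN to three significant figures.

Weak-axis I_min = (h_o·b_o³ − h_i·b_i³)/12 with b_o = 173, b_i = 155.0 mm (shorter outer/inner sides).
I_min = (194×173³ − 176.0×155.0³)/12 = 2.909×10^7 mm⁴
I = 2.909×10^7 mm⁴ = 2.909×10^-5 m⁴
Effective length L_e = K·L = 2 × 7.50 = 15.00 m
P_cr = π²EI / L_e² = π² × 106×10⁹ × 2.909×10^-5 / 15.00² = 1.353×10^5 N

P_cr ≈ 135 kN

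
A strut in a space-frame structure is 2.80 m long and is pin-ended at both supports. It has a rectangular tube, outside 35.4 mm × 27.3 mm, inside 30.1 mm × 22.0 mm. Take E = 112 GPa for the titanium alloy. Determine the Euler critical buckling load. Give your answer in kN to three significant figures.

P_cr ≈ 4.70 kN

Weak-axis I_min = (h_o·b_o³ − h_i·b_i³)/12 with b_o = 27.3, b_i = 22.00 mm (shorter outer/inner sides).
I_min = (35.4×27.3³ − 30.10×22.00³)/12 = 3.331×10^4 mm⁴
I = 3.331×10^4 mm⁴ = 3.331×10^-8 m⁴
Effective length L_e = K·L = 1 × 2.80 = 2.800 m
P_cr = π²EI / L_e² = π² × 112×10⁹ × 3.331×10^-8 / 2.800² = 4.697×10^3 N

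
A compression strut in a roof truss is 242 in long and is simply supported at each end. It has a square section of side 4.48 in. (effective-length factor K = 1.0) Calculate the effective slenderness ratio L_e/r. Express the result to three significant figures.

I = a⁴/12 = 4.48⁴/12 = 33.57 in⁴
A = 20.07 in²;  r_min = √(I/A) = √(33.57/20.07) = 1.293 in
L_e = K·L = 1 × 242 = 242.0 in
λ = L_e / r_min = 242.00 / 1.293 = 187

λ ≈ 187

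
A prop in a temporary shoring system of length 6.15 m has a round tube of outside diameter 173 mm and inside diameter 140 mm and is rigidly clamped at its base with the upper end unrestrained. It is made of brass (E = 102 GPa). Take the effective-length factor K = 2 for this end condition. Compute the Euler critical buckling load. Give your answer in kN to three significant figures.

d_o = 173 mm, d_i = 140 mm
I = π(d_o⁴ − d_i⁴)/64 = π(173⁴ − 140.0⁴)/64 = 2.511×10^7 mm⁴
I = 2.511×10^7 mm⁴ = 2.511×10^-5 m⁴
Effective length L_e = K·L = 2 × 6.15 = 12.30 m
P_cr = π²EI / L_e² = π² × 102×10⁹ × 2.511×10^-5 / 12.30² = 1.671×10^5 N

P_cr ≈ 167 kN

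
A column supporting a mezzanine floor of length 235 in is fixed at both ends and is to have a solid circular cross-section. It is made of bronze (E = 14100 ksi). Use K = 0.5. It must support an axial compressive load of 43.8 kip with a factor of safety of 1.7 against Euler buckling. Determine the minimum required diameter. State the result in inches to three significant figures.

Required P_cr = n·P = 1.7 × 43.8 = 74.46 kip
L_e = K·L = 0.5 × 235 = 117.5 in
Required I = P_cr·L_e²/(π²E) = 7.446×10^4 × 117.5² / (π² × 1.41×10^7) = 7.387 in⁴
Solid circle: I = πd⁴/64  ⇒  d = (64I/π)^(1/4) = (64×7.387/π)^(1/4) = 3.50 in

d ≈ 3.50 in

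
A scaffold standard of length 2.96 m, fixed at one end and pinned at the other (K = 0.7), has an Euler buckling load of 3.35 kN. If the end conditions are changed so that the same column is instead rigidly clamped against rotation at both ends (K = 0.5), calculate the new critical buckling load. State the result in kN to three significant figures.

P_cr ∝ 1/K², so P_cr,new = P_cr,old × (K_old/K_new)² = 3.35 × (0.7/0.5)²
= 3.35 × 1.960 = 6.57 kN

P_cr ≈ 6.57 kN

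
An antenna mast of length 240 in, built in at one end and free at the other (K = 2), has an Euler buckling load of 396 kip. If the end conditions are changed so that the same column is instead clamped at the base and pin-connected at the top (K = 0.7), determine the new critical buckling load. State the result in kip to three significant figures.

P_cr ∝ 1/K², so P_cr,new = P_cr,old × (K_old/K_new)² = 396 × (2/0.7)²
= 396 × 8.163 = 3230 kip

P_cr ≈ 3230 kip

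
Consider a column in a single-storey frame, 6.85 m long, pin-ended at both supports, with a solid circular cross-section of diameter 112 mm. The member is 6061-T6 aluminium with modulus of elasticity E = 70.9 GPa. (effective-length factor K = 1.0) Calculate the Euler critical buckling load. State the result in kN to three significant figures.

P_cr ≈ 115 kN

I = πd⁴/64 = π×112⁴/64 = 7.724×10^6 mm⁴
I = 7.724×10^6 mm⁴ = 7.724×10^-6 m⁴
Effective length L_e = K·L = 1 × 6.85 = 6.850 m
P_cr = π²EI / L_e² = π² × 70.9×10⁹ × 7.724×10^-6 / 6.850² = 1.152×10^5 N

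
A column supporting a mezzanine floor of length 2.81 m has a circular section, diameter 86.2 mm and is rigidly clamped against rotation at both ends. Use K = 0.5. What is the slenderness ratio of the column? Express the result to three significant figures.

λ ≈ 65.2

For a solid circle r = d/4 = 86.2/4 = 21.55 mm
L_e = K·L = 0.5 × 2.81 m = 1.405 m = 1405.0 mm
λ = L_e / r_min = 1405.0 / 21.55 = 65.2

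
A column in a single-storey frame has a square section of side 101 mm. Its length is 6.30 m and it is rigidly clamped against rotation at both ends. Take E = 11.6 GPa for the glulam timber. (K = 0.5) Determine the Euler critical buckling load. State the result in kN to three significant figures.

I = a⁴/12 = 101⁴/12 = 8.672×10^6 mm⁴
I = 8.672×10^6 mm⁴ = 8.672×10^-6 m⁴
Effective length L_e = K·L = 0.5 × 6.30 = 3.150 m
P_cr = π²EI / L_e² = π² × 11.6×10⁹ × 8.672×10^-6 / 3.150² = 1.001×10^5 N

P_cr ≈ 100 kN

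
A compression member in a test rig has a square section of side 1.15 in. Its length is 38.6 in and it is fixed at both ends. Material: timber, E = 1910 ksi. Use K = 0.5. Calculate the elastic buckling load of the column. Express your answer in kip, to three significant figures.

P_cr ≈ 7.38 kip

I = a⁴/12 = 1.15⁴/12 = 0.1458 in⁴
Effective length L_e = K·L = 0.5 × 38.6 = 19.30 in
P_cr = π²EI / L_e² = π² × 1910×10³ × 0.1458 / 19.30² = 7.376×10^3 lb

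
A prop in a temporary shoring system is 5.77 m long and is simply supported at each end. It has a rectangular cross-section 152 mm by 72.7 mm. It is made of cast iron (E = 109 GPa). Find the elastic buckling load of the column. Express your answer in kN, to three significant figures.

Buckling occurs about the weak axis: I_min = h·b³/12 with b = 72.7 mm (the shorter side).
I_min = 152×72.7³/12 = 4.867×10^6 mm⁴
I = 4.867×10^6 mm⁴ = 4.867×10^-6 m⁴
Effective length L_e = K·L = 1 × 5.77 = 5.770 m
P_cr = π²EI / L_e² = π² × 109×10⁹ × 4.867×10^-6 / 5.770² = 1.573×10^5 N

P_cr ≈ 157 kN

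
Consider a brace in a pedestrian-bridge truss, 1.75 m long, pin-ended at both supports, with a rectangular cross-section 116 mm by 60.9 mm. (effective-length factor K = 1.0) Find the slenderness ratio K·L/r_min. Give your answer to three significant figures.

Buckling occurs about the weak axis: I_min = h·b³/12 with b = 60.9 mm (the shorter side).
I_min = 116×60.9³/12 = 2.183×10^6 mm⁴
A = 7.064×10^3 mm²;  r_min = √(I/A) = √(2.183×10^6/7.064×10^3) = 17.58 mm
L_e = K·L = 1 × 1.75 m = 1.750 m = 1750.0 mm
λ = L_e / r_min = 1750.0 / 17.58 = 99.5

λ ≈ 99.5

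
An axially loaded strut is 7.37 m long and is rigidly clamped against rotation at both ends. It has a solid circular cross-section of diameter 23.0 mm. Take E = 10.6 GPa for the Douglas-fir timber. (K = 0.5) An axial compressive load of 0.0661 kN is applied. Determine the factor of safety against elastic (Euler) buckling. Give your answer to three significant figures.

n ≈ 1.60

I = πd⁴/64 = π×23.0⁴/64 = 1.374×10^4 mm⁴
I = 1.374×10^4 mm⁴ = 1.374×10^-8 m⁴
Effective length L_e = K·L = 0.5 × 7.37 = 3.685 m
P_cr = π²EI / L_e² = π² × 10.6×10⁹ × 1.374×10^-8 / 3.685² = 105.8 N
Factor of safety n = P_cr / P = 0.10583 / 0.0661 = 1.60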